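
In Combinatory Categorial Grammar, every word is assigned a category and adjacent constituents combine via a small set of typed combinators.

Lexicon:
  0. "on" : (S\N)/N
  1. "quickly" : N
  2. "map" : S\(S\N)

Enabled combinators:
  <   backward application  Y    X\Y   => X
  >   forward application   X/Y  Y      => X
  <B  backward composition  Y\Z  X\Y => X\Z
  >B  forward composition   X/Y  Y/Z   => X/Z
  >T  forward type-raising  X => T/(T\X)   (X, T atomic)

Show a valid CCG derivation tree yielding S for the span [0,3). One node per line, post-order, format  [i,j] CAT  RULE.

[0,1] (S\N)/N  lex  "on"
[1,2] N  lex  "quickly"
[0,2] S\N  >  k=1
[2,3] S\(S\N)  lex  "map"
[0,3] S  <  k=2

[0,3] S   <
  [0,2] S\N   >
    [0,1] "on" : (S\N)/N
    [1,2] "quickly" : N
  [2,3] "map" : S\(S\N)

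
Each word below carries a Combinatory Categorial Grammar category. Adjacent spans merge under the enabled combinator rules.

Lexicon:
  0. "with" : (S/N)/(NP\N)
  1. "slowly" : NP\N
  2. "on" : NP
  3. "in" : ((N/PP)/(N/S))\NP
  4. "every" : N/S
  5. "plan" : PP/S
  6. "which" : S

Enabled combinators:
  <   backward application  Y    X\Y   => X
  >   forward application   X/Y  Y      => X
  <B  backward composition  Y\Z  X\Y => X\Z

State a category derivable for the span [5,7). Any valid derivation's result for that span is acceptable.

PP

[0,7] S   >
  [0,2] S/N   >
    [0,1] "with" : (S/N)/(NP\N)
    [1,2] "slowly" : NP\N
  [2,7] N   >
    [2,5] N/PP   >
      [2,4] (N/PP)/(N/S)   <
        [2,3] "on" : NP
        [3,4] "in" : ((N/PP)/(N/S))\NP
      [4,5] "every" : N/S
    [5,7] PP   >
      [5,6] "plan" : PP/S
      [6,7] "which" : S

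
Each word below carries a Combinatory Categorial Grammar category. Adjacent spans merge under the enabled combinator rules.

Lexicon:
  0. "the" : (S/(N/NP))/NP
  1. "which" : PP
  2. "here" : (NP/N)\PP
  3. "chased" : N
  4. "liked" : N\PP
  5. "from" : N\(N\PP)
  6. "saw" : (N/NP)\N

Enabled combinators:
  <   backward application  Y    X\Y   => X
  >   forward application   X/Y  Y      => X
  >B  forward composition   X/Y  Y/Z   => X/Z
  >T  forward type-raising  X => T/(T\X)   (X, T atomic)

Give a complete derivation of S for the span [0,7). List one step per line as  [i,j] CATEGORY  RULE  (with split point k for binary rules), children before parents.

[0,7] S   >
  [0,4] S/(N/NP)   >
    [0,1] "the" : (S/(N/NP))/NP
    [1,4] NP   >
      [1,3] NP/N   <
        [1,2] "which" : PP
        [2,3] "here" : (NP/N)\PP
      [3,4] "chased" : N
  [4,7] N/NP   <
    [4,6] N   <
      [4,5] "liked" : N\PP
      [5,6] "from" : N\(N\PP)
    [6,7] "saw" : (N/NP)\N

[0,1] (S/(N/NP))/NP  lex  "the"
[1,2] PP  lex  "which"
[2,3] (NP/N)\PP  lex  "here"
[1,3] NP/N  <  k=2
[3,4] N  lex  "chased"
[1,4] NP  >  k=3
[0,4] S/(N/NP)  >  k=1
[4,5] N\PP  lex  "liked"
[5,6] N\(N\PP)  lex  "from"
[4,6] N  <  k=5
[6,7] (N/NP)\N  lex  "saw"
[4,7] N/NP  <  k=6
[0,7] S  >  k=4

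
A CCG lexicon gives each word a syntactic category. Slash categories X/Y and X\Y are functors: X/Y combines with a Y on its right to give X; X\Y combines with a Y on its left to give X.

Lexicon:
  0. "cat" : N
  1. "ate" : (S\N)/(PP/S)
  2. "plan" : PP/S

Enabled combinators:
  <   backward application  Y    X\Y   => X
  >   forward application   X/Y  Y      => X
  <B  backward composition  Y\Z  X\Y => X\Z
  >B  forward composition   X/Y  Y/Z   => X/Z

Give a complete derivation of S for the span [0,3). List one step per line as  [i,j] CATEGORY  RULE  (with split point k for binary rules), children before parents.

[0,1] N  lex  "cat"
[1,2] (S\N)/(PP/S)  lex  "ate"
[2,3] PP/S  lex  "plan"
[1,3] S\N  >  k=2
[0,3] S  <  k=1

[0,3] S   <
  [0,1] "cat" : N
  [1,3] S\N   >
    [1,2] "ate" : (S\N)/(PP/S)
    [2,3] "plan" : PP/S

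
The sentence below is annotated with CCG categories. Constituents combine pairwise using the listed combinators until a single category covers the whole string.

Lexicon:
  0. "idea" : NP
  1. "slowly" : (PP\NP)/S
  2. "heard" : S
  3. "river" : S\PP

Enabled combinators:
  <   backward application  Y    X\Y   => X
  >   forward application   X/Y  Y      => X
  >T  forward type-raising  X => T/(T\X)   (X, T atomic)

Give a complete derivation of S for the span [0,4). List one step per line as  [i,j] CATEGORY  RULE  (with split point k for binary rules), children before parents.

[0,1] NP  lex  "idea"
[0,1] PP/(PP\NP)  >T
[1,2] (PP\NP)/S  lex  "slowly"
[2,3] S  lex  "heard"
[1,3] PP\NP  >  k=2
[0,3] PP  >  k=1
[3,4] S\PP  lex  "river"
[0,4] S  <  k=3

[0,4] S   <
  [0,3] PP   >
    [0,1] PP/(PP\NP)   >T
      [0,1] "idea" : NP
    [1,3] PP\NP   >
      [1,2] "slowly" : (PP\NP)/S
      [2,3] "heard" : S
  [3,4] "river" : S\PP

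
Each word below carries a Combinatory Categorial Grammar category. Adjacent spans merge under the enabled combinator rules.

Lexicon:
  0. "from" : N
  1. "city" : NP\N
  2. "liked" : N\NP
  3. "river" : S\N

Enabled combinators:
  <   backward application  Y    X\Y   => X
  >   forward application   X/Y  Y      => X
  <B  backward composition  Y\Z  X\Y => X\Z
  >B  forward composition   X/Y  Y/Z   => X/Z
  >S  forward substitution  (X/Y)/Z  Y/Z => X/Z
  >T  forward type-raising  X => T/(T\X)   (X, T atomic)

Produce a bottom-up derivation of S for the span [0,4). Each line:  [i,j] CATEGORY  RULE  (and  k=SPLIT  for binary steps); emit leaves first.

[0,4] S   >
  [0,1] S/(S\N)   >T
    [0,1] "from" : N
  [1,4] S\N   <B
    [1,2] "city" : NP\N
    [2,4] S\NP   <B
      [2,3] "liked" : N\NP
      [3,4] "river" : S\N

[0,1] N  lex  "from"
[0,1] S/(S\N)  >T
[1,2] NP\N  lex  "city"
[2,3] N\NP  lex  "liked"
[3,4] S\N  lex  "river"
[2,4] S\NP  <B  k=3
[1,4] S\N  <B  k=2
[0,4] S  >  k=1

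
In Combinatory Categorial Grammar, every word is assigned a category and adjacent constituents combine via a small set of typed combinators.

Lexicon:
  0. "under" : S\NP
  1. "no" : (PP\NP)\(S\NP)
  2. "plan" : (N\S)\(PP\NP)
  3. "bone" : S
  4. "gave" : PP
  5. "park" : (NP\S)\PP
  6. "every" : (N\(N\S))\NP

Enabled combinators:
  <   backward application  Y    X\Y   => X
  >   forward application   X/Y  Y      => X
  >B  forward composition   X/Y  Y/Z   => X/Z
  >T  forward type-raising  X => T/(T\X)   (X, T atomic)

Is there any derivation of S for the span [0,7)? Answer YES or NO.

NO

S\NP (PP\NP)\(S\NP) (N\S)\(PP\NP) S PP (NP\S)\PP (N\(N\S))\NP
CKY chart[0,7] = {N, N/(N\N), NP/(NP\N), PP/(PP\N), S/(S\N)}; S ∉ chart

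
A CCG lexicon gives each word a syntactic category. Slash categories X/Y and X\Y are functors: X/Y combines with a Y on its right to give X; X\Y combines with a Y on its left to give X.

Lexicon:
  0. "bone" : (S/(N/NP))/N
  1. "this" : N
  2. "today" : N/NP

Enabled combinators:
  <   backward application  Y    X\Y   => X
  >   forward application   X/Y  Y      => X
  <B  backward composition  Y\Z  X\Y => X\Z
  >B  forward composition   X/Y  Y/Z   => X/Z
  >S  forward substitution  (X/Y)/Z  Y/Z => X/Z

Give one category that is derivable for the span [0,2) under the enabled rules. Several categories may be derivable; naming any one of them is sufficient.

[0,3] S   >
  [0,2] S/(N/NP)   >
    [0,1] "bone" : (S/(N/NP))/N
    [1,2] "this" : N
  [2,3] "today" : N/NP

S/(N/NP)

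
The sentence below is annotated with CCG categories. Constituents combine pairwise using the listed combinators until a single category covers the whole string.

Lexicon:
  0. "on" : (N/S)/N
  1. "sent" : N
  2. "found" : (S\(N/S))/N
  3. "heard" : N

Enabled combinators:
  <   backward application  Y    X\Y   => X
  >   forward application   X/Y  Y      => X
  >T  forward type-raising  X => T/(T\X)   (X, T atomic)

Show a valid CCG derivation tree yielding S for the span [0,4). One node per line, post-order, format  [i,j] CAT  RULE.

[0,1] (N/S)/N  lex  "on"
[1,2] N  lex  "sent"
[0,2] N/S  >  k=1
[2,3] (S\(N/S))/N  lex  "found"
[3,4] N  lex  "heard"
[2,4] S\(N/S)  >  k=3
[0,4] S  <  k=2

[0,4] S   <
  [0,2] N/S   >
    [0,1] "on" : (N/S)/N
    [1,2] "sent" : N
  [2,4] S\(N/S)   >
    [2,3] "found" : (S\(N/S))/N
    [3,4] "heard" : N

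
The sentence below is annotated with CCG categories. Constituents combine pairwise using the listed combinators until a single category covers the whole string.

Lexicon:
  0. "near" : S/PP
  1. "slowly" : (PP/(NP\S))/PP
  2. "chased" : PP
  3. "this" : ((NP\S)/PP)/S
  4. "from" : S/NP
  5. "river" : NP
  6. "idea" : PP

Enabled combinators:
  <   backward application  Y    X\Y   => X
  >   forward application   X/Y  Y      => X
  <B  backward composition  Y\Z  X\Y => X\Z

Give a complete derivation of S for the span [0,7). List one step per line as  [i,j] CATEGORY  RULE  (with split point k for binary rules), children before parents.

[0,7] S   >
  [0,1] "near" : S/PP
  [1,7] PP   >
    [1,3] PP/(NP\S)   >
      [1,2] "slowly" : (PP/(NP\S))/PP
      [2,3] "chased" : PP
    [3,7] NP\S   >
      [3,6] (NP\S)/PP   >
        [3,4] "this" : ((NP\S)/PP)/S
        [4,6] S   >
          [4,5] "from" : S/NP
          [5,6] "river" : NP
      [6,7] "idea" : PP

[0,1] S/PP  lex  "near"
[1,2] (PP/(NP\S))/PP  lex  "slowly"
[2,3] PP  lex  "chased"
[1,3] PP/(NP\S)  >  k=2
[3,4] ((NP\S)/PP)/S  lex  "this"
[4,5] S/NP  lex  "from"
[5,6] NP  lex  "river"
[4,6] S  >  k=5
[3,6] (NP\S)/PP  >  k=4
[6,7] PP  lex  "idea"
[3,7] NP\S  >  k=6
[1,7] PP  >  k=3
[0,7] S  >  k=1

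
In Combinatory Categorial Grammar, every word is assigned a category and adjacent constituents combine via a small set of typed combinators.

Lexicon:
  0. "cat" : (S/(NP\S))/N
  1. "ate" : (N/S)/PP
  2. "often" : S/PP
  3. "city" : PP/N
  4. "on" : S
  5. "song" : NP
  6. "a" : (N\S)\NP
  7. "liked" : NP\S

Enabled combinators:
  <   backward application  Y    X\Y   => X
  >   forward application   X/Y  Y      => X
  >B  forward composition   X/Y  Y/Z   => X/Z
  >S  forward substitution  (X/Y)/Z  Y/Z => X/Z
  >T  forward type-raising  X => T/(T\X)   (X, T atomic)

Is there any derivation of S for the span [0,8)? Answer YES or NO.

YES

[0,8] S   >
  [0,7] S/(NP\S)   >
    [0,1] "cat" : (S/(NP\S))/N
    [1,7] N   >
      [1,3] N/PP   >S
        [1,2] "ate" : (N/S)/PP
        [2,3] "often" : S/PP
      [3,7] PP   >
        [3,4] "city" : PP/N
        [4,7] N   <
          [4,5] "on" : S
          [5,7] N\S   <
            [5,6] "song" : NP
            [6,7] "a" : (N\S)\NP
  [7,8] "liked" : NP\S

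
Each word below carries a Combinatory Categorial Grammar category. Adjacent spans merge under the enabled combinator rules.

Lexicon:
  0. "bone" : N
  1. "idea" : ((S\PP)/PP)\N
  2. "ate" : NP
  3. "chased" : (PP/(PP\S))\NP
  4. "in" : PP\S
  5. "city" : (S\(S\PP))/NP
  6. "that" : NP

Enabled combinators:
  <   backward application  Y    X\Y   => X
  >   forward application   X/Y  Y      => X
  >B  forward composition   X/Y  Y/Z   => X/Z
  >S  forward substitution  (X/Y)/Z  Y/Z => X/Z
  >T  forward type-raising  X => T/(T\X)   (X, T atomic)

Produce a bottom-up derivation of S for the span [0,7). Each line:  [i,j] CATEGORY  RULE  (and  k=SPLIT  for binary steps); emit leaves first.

[0,7] S   <
  [0,5] S\PP   >
    [0,2] (S\PP)/PP   <
      [0,1] "bone" : N
      [1,2] "idea" : ((S\PP)/PP)\N
    [2,5] PP   >
      [2,4] PP/(PP\S)   <
        [2,3] "ate" : NP
        [3,4] "chased" : (PP/(PP\S))\NP
      [4,5] "in" : PP\S
  [5,7] S\(S\PP)   >
    [5,6] "city" : (S\(S\PP))/NP
    [6,7] "that" : NP

[0,1] N  lex  "bone"
[1,2] ((S\PP)/PP)\N  lex  "idea"
[0,2] (S\PP)/PP  <  k=1
[2,3] NP  lex  "ate"
[3,4] (PP/(PP\S))\NP  lex  "chased"
[2,4] PP/(PP\S)  <  k=3
[4,5] PP\S  lex  "in"
[2,5] PP  >  k=4
[0,5] S\PP  >  k=2
[5,6] (S\(S\PP))/NP  lex  "city"
[6,7] NP  lex  "that"
[5,7] S\(S\PP)  >  k=6
[0,7] S  <  k=5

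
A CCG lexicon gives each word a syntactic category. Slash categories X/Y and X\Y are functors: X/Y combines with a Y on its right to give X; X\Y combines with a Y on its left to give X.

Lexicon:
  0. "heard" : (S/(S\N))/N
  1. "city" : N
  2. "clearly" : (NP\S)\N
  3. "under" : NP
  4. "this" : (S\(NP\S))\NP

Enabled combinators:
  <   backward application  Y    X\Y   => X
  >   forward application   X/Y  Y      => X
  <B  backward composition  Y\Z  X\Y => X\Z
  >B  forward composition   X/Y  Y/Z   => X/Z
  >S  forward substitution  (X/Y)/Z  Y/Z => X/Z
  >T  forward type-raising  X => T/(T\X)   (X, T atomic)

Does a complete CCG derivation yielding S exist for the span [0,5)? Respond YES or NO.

[0,5] S   >
  [0,2] S/(S\N)   >
    [0,1] "heard" : (S/(S\N))/N
    [1,2] "city" : N
  [2,5] S\N   <B
    [2,3] "clearly" : (NP\S)\N
    [3,5] S\(NP\S)   <
      [3,4] "under" : NP
      [4,5] "this" : (S\(NP\S))\NP

YES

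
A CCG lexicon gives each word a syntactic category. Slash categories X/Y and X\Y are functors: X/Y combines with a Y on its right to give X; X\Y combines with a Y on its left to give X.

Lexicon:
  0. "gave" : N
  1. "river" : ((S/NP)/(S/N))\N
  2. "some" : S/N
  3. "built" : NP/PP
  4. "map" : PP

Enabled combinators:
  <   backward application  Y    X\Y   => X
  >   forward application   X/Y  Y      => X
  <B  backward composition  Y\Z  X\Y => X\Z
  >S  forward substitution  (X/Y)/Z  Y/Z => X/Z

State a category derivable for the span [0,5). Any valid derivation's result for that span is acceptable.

S

[0,5] S   >
  [0,3] S/NP   >
    [0,2] (S/NP)/(S/N)   <
      [0,1] "gave" : N
      [1,2] "river" : ((S/NP)/(S/N))\N
    [2,3] "some" : S/N
  [3,5] NP   >
    [3,4] "built" : NP/PP
    [4,5] "map" : PP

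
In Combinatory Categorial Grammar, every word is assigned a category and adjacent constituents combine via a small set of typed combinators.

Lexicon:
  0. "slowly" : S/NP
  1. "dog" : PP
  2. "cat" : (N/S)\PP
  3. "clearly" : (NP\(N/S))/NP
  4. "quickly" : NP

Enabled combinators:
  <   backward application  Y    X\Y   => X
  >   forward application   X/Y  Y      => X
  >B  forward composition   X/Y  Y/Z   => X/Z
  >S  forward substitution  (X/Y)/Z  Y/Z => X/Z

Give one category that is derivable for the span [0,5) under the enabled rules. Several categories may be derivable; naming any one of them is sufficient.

S

[0,5] S   >
  [0,1] "slowly" : S/NP
  [1,5] NP   <
    [1,3] N/S   <
      [1,2] "dog" : PP
      [2,3] "cat" : (N/S)\PP
    [3,5] NP\(N/S)   >
      [3,4] "clearly" : (NP\(N/S))/NP
      [4,5] "quickly" : NP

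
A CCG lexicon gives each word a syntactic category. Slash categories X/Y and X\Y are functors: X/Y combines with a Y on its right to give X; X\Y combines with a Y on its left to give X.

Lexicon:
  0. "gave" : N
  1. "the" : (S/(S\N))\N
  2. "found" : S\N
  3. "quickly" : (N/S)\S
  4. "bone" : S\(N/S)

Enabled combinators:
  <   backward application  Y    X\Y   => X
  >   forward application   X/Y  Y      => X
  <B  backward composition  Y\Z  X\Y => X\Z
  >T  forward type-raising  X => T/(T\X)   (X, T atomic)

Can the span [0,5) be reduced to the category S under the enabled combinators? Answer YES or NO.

[0,5] S   >
  [0,2] S/(S\N)   <
    [0,1] "gave" : N
    [1,2] "the" : (S/(S\N))\N
  [2,5] S\N   <B
    [2,3] "found" : S\N
    [3,5] S\S   <B
      [3,4] "quickly" : (N/S)\S
      [4,5] "bone" : S\(N/S)

YES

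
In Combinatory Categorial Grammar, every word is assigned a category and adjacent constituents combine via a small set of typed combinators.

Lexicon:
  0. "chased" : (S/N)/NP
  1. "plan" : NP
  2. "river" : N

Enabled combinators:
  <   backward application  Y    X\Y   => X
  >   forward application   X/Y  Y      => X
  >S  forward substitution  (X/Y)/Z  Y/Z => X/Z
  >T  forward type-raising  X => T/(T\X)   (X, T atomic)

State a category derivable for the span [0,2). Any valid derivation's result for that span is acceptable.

[0,3] S   >
  [0,2] S/N   >
    [0,1] "chased" : (S/N)/NP
    [1,2] "plan" : NP
  [2,3] "river" : N

S/N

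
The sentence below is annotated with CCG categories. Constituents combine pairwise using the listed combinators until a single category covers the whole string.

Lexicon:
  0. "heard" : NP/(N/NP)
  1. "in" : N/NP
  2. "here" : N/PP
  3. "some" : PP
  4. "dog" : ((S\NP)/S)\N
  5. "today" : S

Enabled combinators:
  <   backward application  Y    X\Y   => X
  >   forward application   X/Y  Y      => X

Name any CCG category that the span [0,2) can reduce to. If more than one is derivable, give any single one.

[0,6] S   <
  [0,2] NP   >
    [0,1] "heard" : NP/(N/NP)
    [1,2] "in" : N/NP
  [2,6] S\NP   >
    [2,5] (S\NP)/S   <
      [2,4] N   >
        [2,3] "here" : N/PP
        [3,4] "some" : PP
      [4,5] "dog" : ((S\NP)/S)\N
    [5,6] "today" : S

NP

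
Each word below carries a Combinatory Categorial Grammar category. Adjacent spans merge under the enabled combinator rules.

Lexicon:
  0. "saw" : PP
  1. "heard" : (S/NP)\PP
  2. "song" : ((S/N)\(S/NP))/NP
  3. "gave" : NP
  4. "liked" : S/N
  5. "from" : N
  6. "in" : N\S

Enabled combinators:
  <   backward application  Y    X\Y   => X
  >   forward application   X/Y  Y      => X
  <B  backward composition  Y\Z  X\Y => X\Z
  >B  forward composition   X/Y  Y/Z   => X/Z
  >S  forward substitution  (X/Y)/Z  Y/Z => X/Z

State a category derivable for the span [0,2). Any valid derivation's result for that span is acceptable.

[0,7] S   >
  [0,4] S/N   <
    [0,2] S/NP   <
      [0,1] "saw" : PP
      [1,2] "heard" : (S/NP)\PP
    [2,4] (S/N)\(S/NP)   >
      [2,3] "song" : ((S/N)\(S/NP))/NP
      [3,4] "gave" : NP
  [4,7] N   <
    [4,6] S   >
      [4,5] "liked" : S/N
      [5,6] "from" : N
    [6,7] "in" : N\S

S/NP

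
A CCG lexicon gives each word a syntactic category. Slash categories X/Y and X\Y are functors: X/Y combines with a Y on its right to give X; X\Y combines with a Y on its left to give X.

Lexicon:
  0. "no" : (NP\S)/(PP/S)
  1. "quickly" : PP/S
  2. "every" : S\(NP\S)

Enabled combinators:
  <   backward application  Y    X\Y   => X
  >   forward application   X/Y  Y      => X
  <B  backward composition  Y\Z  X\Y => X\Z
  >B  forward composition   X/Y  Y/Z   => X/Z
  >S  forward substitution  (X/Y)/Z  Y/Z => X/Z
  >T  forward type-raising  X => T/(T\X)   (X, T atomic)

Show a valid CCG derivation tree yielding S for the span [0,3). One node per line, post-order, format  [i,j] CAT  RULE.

[0,3] S   <
  [0,2] NP\S   >
    [0,1] "no" : (NP\S)/(PP/S)
    [1,2] "quickly" : PP/S
  [2,3] "every" : S\(NP\S)

[0,1] (NP\S)/(PP/S)  lex  "no"
[1,2] PP/S  lex  "quickly"
[0,2] NP\S  >  k=1
[2,3] S\(NP\S)  lex  "every"
[0,3] S  <  k=2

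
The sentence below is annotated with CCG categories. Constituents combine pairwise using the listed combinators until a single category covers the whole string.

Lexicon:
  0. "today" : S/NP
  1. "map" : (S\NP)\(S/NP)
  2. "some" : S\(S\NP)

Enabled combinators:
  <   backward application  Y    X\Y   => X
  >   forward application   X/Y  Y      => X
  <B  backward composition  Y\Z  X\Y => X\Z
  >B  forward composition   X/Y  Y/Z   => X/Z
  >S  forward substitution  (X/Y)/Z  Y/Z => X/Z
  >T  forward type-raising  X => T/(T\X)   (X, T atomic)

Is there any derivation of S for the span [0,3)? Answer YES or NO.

[0,3] S   <
  [0,2] S\NP   <
    [0,1] "today" : S/NP
    [1,2] "map" : (S\NP)\(S/NP)
  [2,3] "some" : S\(S\NP)

YES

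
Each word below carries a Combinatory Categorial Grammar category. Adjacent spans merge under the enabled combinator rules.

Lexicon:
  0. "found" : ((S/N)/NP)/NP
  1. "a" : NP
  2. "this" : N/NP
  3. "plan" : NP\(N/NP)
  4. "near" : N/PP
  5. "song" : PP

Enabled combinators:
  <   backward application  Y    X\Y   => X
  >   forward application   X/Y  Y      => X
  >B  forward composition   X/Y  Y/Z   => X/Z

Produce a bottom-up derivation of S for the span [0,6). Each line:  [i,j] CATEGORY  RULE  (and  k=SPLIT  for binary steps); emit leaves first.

[0,1] ((S/N)/NP)/NP  lex  "found"
[1,2] NP  lex  "a"
[0,2] (S/N)/NP  >  k=1
[2,3] N/NP  lex  "this"
[3,4] NP\(N/NP)  lex  "plan"
[2,4] NP  <  k=3
[0,4] S/N  >  k=2
[4,5] N/PP  lex  "near"
[5,6] PP  lex  "song"
[4,6] N  >  k=5
[0,6] S  >  k=4

[0,6] S   >
  [0,4] S/N   >
    [0,2] (S/N)/NP   >
      [0,1] "found" : ((S/N)/NP)/NP
      [1,2] "a" : NP
    [2,4] NP   <
      [2,3] "this" : N/NP
      [3,4] "plan" : NP\(N/NP)
  [4,6] N   >
    [4,5] "near" : N/PP
    [5,6] "song" : PP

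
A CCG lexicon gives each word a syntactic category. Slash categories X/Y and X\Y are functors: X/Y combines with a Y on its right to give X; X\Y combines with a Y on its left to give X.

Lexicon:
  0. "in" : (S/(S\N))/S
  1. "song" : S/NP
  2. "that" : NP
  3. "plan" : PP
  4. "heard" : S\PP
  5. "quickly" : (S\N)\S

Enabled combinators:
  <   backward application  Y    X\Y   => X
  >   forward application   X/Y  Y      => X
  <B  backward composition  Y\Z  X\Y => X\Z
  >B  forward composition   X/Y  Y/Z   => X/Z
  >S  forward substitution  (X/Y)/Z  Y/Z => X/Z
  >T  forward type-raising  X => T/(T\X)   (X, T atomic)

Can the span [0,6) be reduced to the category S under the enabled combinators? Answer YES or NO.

YES

[0,6] S   >
  [0,3] S/(S\N)   >
    [0,1] "in" : (S/(S\N))/S
    [1,3] S   >
      [1,2] "song" : S/NP
      [2,3] "that" : NP
  [3,6] S\N   <
    [3,5] S   >
      [3,4] S/(S\PP)   >T
        [3,4] "plan" : PP
      [4,5] "heard" : S\PP
    [5,6] "quickly" : (S\N)\S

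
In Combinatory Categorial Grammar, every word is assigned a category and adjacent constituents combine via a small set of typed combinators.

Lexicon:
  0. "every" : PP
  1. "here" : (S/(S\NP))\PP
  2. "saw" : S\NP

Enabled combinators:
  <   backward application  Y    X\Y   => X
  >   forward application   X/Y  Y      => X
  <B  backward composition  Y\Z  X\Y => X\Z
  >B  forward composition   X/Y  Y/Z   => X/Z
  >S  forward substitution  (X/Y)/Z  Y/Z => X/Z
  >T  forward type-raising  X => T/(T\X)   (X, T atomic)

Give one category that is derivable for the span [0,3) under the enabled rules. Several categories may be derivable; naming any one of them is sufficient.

[0,3] S   >
  [0,2] S/(S\NP)   <
    [0,1] "every" : PP
    [1,2] "here" : (S/(S\NP))\PP
  [2,3] "saw" : S\NP

S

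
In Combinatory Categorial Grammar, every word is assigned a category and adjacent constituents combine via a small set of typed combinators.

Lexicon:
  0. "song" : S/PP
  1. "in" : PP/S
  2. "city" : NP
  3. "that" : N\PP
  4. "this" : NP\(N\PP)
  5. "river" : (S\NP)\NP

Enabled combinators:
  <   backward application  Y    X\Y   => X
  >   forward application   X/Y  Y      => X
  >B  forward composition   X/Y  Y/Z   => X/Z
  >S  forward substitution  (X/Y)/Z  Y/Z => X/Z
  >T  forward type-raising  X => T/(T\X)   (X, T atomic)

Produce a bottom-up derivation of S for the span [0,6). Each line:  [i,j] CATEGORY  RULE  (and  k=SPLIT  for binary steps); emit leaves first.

[0,6] S   >
  [0,1] "song" : S/PP
  [1,6] PP   >
    [1,2] "in" : PP/S
    [2,6] S   <
      [2,3] "city" : NP
      [3,6] S\NP   <
        [3,5] NP   <
          [3,4] "that" : N\PP
          [4,5] "this" : NP\(N\PP)
        [5,6] "river" : (S\NP)\NP

[0,1] S/PP  lex  "song"
[1,2] PP/S  lex  "in"
[2,3] NP  lex  "city"
[3,4] N\PP  lex  "that"
[4,5] NP\(N\PP)  lex  "this"
[3,5] NP  <  k=4
[5,6] (S\NP)\NP  lex  "river"
[3,6] S\NP  <  k=5
[2,6] S  <  k=3
[1,6] PP  >  k=2
[0,6] S  >  k=1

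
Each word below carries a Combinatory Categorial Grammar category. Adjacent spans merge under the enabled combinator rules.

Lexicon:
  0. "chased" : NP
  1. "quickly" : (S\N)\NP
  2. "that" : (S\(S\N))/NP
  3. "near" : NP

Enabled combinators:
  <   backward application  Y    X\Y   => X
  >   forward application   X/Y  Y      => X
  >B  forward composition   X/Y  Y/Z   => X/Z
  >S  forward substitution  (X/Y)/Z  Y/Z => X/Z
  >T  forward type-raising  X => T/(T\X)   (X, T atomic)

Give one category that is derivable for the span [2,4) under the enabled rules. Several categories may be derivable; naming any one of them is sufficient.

S\(S\N)

[0,4] S   <
  [0,2] S\N   <
    [0,1] "chased" : NP
    [1,2] "quickly" : (S\N)\NP
  [2,4] S\(S\N)   >
    [2,3] "that" : (S\(S\N))/NP
    [3,4] "near" : NP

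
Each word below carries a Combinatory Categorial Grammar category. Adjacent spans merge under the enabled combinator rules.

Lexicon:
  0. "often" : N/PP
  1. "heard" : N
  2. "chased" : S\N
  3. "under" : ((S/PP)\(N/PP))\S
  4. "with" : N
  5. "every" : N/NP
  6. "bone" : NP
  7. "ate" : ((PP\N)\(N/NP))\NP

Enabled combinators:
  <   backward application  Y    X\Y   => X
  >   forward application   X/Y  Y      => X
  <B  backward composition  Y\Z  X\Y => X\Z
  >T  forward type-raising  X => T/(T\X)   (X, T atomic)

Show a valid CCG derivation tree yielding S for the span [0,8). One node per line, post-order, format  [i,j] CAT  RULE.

[0,8] S   >
  [0,4] S/PP   <
    [0,1] "often" : N/PP
    [1,4] (S/PP)\(N/PP)   <
      [1,3] S   <
        [1,2] "heard" : N
        [2,3] "chased" : S\N
      [3,4] "under" : ((S/PP)\(N/PP))\S
  [4,8] PP   >
    [4,5] PP/(PP\N)   >T
      [4,5] "with" : N
    [5,8] PP\N   <
      [5,6] "every" : N/NP
      [6,8] (PP\N)\(N/NP)   <
        [6,7] "bone" : NP
        [7,8] "ate" : ((PP\N)\(N/NP))\NP

[0,1] N/PP  lex  "often"
[1,2] N  lex  "heard"
[2,3] S\N  lex  "chased"
[1,3] S  <  k=2
[3,4] ((S/PP)\(N/PP))\S  lex  "under"
[1,4] (S/PP)\(N/PP)  <  k=3
[0,4] S/PP  <  k=1
[4,5] N  lex  "with"
[4,5] PP/(PP\N)  >T
[5,6] N/NP  lex  "every"
[6,7] NP  lex  "bone"
[7,8] ((PP\N)\(N/NP))\NP  lex  "ate"
[6,8] (PP\N)\(N/NP)  <  k=7
[5,8] PP\N  <  k=6
[4,8] PP  >  k=5
[0,8] S  >  k=4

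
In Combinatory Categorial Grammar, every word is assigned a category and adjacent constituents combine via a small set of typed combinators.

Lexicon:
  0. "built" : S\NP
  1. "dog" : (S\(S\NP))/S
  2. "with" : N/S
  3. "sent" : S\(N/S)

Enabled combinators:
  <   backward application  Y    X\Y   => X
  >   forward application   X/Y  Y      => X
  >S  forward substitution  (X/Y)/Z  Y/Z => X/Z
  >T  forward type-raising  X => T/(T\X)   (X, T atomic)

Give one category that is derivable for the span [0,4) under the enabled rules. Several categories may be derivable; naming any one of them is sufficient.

[0,4] S   <
  [0,1] "built" : S\NP
  [1,4] S\(S\NP)   >
    [1,2] "dog" : (S\(S\NP))/S
    [2,4] S   <
      [2,3] "with" : N/S
      [3,4] "sent" : S\(N/S)

S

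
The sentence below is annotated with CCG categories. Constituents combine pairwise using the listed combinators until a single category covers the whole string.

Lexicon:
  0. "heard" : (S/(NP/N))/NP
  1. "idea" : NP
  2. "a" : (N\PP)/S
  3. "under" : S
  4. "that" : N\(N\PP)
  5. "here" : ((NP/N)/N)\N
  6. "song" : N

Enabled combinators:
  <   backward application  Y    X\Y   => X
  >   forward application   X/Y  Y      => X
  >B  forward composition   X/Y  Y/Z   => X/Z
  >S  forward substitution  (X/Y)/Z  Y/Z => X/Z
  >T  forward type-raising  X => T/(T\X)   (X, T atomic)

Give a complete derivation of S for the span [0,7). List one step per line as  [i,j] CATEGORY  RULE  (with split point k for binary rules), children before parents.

[0,1] (S/(NP/N))/NP  lex  "heard"
[1,2] NP  lex  "idea"
[0,2] S/(NP/N)  >  k=1
[2,3] (N\PP)/S  lex  "a"
[3,4] S  lex  "under"
[2,4] N\PP  >  k=3
[4,5] N\(N\PP)  lex  "that"
[2,5] N  <  k=4
[5,6] ((NP/N)/N)\N  lex  "here"
[2,6] (NP/N)/N  <  k=5
[6,7] N  lex  "song"
[2,7] NP/N  >  k=6
[0,7] S  >  k=2

[0,7] S   >
  [0,2] S/(NP/N)   >
    [0,1] "heard" : (S/(NP/N))/NP
    [1,2] "idea" : NP
  [2,7] NP/N   >
    [2,6] (NP/N)/N   <
      [2,5] N   <
        [2,4] N\PP   >
          [2,3] "a" : (N\PP)/S
          [3,4] "under" : S
        [4,5] "that" : N\(N\PP)
      [5,6] "here" : ((NP/N)/N)\N
    [6,7] "song" : N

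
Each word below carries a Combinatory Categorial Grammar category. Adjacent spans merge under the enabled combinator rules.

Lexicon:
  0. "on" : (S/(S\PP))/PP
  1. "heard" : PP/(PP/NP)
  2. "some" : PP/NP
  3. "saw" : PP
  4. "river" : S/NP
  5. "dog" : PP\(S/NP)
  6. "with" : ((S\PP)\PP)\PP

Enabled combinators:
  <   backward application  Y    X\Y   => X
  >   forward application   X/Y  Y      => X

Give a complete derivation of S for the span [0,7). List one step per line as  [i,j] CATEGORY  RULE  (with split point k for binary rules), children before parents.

[0,1] (S/(S\PP))/PP  lex  "on"
[1,2] PP/(PP/NP)  lex  "heard"
[2,3] PP/NP  lex  "some"
[1,3] PP  >  k=2
[0,3] S/(S\PP)  >  k=1
[3,4] PP  lex  "saw"
[4,5] S/NP  lex  "river"
[5,6] PP\(S/NP)  lex  "dog"
[4,6] PP  <  k=5
[6,7] ((S\PP)\PP)\PP  lex  "with"
[4,7] (S\PP)\PP  <  k=6
[3,7] S\PP  <  k=4
[0,7] S  >  k=3

[0,7] S   >
  [0,3] S/(S\PP)   >
    [0,1] "on" : (S/(S\PP))/PP
    [1,3] PP   >
      [1,2] "heard" : PP/(PP/NP)
      [2,3] "some" : PP/NP
  [3,7] S\PP   <
    [3,4] "saw" : PP
    [4,7] (S\PP)\PP   <
      [4,6] PP   <
        [4,5] "river" : S/NP
        [5,6] "dog" : PP\(S/NP)
      [6,7] "with" : ((S\PP)\PP)\PP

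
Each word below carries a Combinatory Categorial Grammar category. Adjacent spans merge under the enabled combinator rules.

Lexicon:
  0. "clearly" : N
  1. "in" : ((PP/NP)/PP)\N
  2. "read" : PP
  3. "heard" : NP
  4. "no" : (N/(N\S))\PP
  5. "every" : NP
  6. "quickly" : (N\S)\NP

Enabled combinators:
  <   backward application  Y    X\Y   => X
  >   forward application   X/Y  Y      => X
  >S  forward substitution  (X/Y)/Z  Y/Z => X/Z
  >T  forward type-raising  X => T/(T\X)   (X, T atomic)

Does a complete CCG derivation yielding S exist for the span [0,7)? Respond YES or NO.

NO

N ((PP/NP)/PP)\N PP NP (N/(N\S))\PP NP (N\S)\NP
CKY chart[0,7] = {N, N/(N\N), NP/(NP\N), PP/(PP\N), S/(S\N)}; S ∉ chart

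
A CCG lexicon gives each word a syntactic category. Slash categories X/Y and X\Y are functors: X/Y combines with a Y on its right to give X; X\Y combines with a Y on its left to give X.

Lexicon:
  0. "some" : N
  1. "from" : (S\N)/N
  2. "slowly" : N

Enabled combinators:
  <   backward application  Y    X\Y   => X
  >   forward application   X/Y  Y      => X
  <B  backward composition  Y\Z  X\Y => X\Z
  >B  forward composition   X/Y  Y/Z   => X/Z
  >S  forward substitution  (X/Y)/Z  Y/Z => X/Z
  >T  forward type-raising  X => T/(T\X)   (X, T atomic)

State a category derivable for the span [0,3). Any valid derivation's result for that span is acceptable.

[0,3] S   <
  [0,1] "some" : N
  [1,3] S\N   >
    [1,2] "from" : (S\N)/N
    [2,3] "slowly" : N

S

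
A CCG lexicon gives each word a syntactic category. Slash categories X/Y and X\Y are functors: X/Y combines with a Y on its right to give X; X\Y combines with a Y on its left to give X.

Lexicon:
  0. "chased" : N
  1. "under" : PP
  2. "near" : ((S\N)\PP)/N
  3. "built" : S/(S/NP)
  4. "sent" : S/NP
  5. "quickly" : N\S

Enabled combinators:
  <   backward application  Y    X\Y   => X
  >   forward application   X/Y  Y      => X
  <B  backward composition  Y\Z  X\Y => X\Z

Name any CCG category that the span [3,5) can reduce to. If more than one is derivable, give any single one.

S

[0,6] S   <
  [0,1] "chased" : N
  [1,6] S\N   <
    [1,2] "under" : PP
    [2,6] (S\N)\PP   >
      [2,3] "near" : ((S\N)\PP)/N
      [3,6] N   <
        [3,5] S   >
          [3,4] "built" : S/(S/NP)
          [4,5] "sent" : S/NP
        [5,6] "quickly" : N\S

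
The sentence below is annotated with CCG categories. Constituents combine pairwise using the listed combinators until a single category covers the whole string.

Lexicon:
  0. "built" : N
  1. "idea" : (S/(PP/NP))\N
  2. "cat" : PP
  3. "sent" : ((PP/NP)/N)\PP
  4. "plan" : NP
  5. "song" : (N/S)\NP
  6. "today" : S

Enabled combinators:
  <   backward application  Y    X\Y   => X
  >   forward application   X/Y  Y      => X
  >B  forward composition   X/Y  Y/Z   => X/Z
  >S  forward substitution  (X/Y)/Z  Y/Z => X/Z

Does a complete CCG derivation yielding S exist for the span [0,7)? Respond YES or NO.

[0,7] S   >
  [0,4] S/N   >B
    [0,2] S/(PP/NP)   <
      [0,1] "built" : N
      [1,2] "idea" : (S/(PP/NP))\N
    [2,4] (PP/NP)/N   <
      [2,3] "cat" : PP
      [3,4] "sent" : ((PP/NP)/N)\PP
  [4,7] N   >
    [4,6] N/S   <
      [4,5] "plan" : NP
      [5,6] "song" : (N/S)\NP
    [6,7] "today" : S

YES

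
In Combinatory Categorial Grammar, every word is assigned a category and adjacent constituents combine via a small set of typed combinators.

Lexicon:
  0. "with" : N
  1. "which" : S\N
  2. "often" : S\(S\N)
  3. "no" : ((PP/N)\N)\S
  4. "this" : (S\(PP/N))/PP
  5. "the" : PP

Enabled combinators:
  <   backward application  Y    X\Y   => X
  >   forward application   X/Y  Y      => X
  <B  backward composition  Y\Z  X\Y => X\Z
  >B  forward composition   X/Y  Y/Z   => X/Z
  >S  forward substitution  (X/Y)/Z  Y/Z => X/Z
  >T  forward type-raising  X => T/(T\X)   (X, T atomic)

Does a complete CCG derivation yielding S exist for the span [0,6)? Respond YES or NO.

YES

[0,6] S   >
  [0,1] S/(S\N)   >T
    [0,1] "with" : N
  [1,6] S\N   <B
    [1,4] (PP/N)\N   <
      [1,3] S   <
        [1,2] "which" : S\N
        [2,3] "often" : S\(S\N)
      [3,4] "no" : ((PP/N)\N)\S
    [4,6] S\(PP/N)   >
      [4,5] "this" : (S\(PP/N))/PP
      [5,6] "the" : PP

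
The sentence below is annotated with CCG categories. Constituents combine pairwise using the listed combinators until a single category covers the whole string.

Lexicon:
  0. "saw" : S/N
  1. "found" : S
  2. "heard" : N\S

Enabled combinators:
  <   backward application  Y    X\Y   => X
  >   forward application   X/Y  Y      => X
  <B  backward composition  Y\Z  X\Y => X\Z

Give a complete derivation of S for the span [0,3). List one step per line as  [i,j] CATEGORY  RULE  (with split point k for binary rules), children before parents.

[0,1] S/N  lex  "saw"
[1,2] S  lex  "found"
[2,3] N\S  lex  "heard"
[1,3] N  <  k=2
[0,3] S  >  k=1

[0,3] S   >
  [0,1] "saw" : S/N
  [1,3] N   <
    [1,2] "found" : S
    [2,3] "heard" : N\S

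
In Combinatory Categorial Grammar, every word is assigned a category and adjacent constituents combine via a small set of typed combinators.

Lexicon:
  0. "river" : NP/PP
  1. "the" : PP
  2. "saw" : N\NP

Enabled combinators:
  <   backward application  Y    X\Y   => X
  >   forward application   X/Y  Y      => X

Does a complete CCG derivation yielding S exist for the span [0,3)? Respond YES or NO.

NO

NP/PP PP N\NP
CKY chart[0,3] = {N}; S ∉ chart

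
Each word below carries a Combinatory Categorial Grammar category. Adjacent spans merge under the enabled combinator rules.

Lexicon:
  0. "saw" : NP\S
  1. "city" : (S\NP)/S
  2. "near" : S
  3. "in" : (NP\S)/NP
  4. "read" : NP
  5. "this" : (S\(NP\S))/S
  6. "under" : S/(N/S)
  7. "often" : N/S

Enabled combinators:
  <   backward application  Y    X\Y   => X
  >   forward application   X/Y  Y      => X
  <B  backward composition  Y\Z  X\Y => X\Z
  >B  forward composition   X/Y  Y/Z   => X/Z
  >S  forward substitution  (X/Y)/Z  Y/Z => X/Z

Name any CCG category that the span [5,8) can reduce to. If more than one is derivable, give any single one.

[0,8] S   <
  [0,5] NP\S   <B
    [0,1] "saw" : NP\S
    [1,5] NP\NP   <B
      [1,3] S\NP   >
        [1,2] "city" : (S\NP)/S
        [2,3] "near" : S
      [3,5] NP\S   >
        [3,4] "in" : (NP\S)/NP
        [4,5] "read" : NP
  [5,8] S\(NP\S)   >
    [5,6] "this" : (S\(NP\S))/S
    [6,8] S   >
      [6,7] "under" : S/(N/S)
      [7,8] "often" : N/S

S\(NP\S)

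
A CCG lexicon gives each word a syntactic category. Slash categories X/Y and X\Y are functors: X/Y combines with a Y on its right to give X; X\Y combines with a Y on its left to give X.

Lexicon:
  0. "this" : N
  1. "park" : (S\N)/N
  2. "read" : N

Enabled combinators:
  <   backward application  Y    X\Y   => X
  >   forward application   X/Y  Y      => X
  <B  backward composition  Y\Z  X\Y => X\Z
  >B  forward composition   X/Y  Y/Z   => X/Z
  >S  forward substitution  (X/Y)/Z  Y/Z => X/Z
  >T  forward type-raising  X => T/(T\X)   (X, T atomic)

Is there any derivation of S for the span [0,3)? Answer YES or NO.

YES

[0,3] S   >
  [0,1] S/(S\N)   >T
    [0,1] "this" : N
  [1,3] S\N   >
    [1,2] "park" : (S\N)/N
    [2,3] "read" : N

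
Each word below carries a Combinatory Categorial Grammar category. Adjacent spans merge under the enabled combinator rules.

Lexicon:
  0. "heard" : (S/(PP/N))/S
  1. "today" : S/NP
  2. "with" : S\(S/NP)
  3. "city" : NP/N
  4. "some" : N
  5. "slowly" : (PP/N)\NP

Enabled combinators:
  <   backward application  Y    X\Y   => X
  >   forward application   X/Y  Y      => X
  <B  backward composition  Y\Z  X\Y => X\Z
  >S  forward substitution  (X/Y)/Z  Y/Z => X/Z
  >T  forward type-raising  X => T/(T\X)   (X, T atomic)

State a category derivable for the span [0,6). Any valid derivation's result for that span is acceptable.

[0,6] S   >
  [0,3] S/(PP/N)   >
    [0,1] "heard" : (S/(PP/N))/S
    [1,3] S   <
      [1,2] "today" : S/NP
      [2,3] "with" : S\(S/NP)
  [3,6] PP/N   <
    [3,5] NP   >
      [3,4] "city" : NP/N
      [4,5] "some" : N
    [5,6] "slowly" : (PP/N)\NP

S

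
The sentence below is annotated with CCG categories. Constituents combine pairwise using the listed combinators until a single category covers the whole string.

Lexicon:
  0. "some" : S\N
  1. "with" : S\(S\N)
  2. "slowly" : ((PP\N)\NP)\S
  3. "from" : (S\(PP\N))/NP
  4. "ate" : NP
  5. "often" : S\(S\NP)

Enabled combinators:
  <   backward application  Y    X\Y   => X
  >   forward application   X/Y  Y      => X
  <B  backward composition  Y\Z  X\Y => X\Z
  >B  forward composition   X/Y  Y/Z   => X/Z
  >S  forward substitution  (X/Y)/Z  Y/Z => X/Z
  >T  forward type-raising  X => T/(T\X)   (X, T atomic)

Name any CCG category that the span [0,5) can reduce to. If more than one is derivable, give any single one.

[0,6] S   <
  [0,5] S\NP   <B
    [0,3] (PP\N)\NP   <
      [0,2] S   <
        [0,1] "some" : S\N
        [1,2] "with" : S\(S\N)
      [2,3] "slowly" : ((PP\N)\NP)\S
    [3,5] S\(PP\N)   >
      [3,4] "from" : (S\(PP\N))/NP
      [4,5] "ate" : NP
  [5,6] "often" : S\(S\NP)

S\NP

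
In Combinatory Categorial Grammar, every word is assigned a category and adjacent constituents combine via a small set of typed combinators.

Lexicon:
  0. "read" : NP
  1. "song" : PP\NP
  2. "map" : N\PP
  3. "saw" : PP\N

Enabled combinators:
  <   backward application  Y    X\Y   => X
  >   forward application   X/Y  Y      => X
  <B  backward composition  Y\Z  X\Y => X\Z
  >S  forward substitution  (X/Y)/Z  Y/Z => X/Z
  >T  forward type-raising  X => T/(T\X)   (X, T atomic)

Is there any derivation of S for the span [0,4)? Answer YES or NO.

NO

NP PP\NP N\PP PP\N
CKY chart[0,4] = {N/(N\PP), NP/(NP\PP), PP, PP/(PP\PP), S/(S\PP)}; S ∉ chart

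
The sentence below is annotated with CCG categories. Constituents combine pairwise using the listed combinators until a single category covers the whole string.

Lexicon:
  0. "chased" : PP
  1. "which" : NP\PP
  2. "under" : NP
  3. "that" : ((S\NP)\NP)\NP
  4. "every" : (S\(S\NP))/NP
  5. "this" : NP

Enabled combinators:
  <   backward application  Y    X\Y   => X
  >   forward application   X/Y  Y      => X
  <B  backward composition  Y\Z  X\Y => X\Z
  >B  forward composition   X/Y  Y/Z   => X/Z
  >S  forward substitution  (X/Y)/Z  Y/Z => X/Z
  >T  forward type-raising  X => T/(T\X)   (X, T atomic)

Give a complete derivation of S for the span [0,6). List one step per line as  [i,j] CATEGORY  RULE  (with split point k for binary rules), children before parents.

[0,6] S   <
  [0,4] S\NP   <
    [0,2] NP   >
      [0,1] NP/(NP\PP)   >T
        [0,1] "chased" : PP
      [1,2] "which" : NP\PP
    [2,4] (S\NP)\NP   <
      [2,3] "under" : NP
      [3,4] "that" : ((S\NP)\NP)\NP
  [4,6] S\(S\NP)   >
    [4,5] "every" : (S\(S\NP))/NP
    [5,6] "this" : NP

[0,1] PP  lex  "chased"
[0,1] NP/(NP\PP)  >T
[1,2] NP\PP  lex  "which"
[0,2] NP  >  k=1
[2,3] NP  lex  "under"
[3,4] ((S\NP)\NP)\NP  lex  "that"
[2,4] (S\NP)\NP  <  k=3
[0,4] S\NP  <  k=2
[4,5] (S\(S\NP))/NP  lex  "every"
[5,6] NP  lex  "this"
[4,6] S\(S\NP)  >  k=5
[0,6] S  <  k=4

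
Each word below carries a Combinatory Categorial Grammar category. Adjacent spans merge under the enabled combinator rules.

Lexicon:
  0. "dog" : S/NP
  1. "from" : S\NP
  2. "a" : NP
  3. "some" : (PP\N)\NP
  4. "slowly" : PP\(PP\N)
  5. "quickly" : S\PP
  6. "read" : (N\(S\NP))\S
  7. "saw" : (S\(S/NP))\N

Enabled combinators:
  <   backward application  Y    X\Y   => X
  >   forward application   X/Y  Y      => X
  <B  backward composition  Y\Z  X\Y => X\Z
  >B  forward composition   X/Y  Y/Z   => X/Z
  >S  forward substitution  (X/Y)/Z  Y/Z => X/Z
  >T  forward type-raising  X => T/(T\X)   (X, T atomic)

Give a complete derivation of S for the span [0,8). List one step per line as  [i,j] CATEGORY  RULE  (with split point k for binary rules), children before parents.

[0,8] S   <
  [0,1] "dog" : S/NP
  [1,8] S\(S/NP)   <
    [1,7] N   <
      [1,2] "from" : S\NP
      [2,7] N\(S\NP)   <
        [2,6] S   <
          [2,3] "a" : NP
          [3,6] S\NP   <B
            [3,5] PP\NP   <B
              [3,4] "some" : (PP\N)\NP
              [4,5] "slowly" : PP\(PP\N)
            [5,6] "quickly" : S\PP
        [6,7] "read" : (N\(S\NP))\S
    [7,8] "saw" : (S\(S/NP))\N

[0,1] S/NP  lex  "dog"
[1,2] S\NP  lex  "from"
[2,3] NP  lex  "a"
[3,4] (PP\N)\NP  lex  "some"
[4,5] PP\(PP\N)  lex  "slowly"
[3,5] PP\NP  <B  k=4
[5,6] S\PP  lex  "quickly"
[3,6] S\NP  <B  k=5
[2,6] S  <  k=3
[6,7] (N\(S\NP))\S  lex  "read"
[2,7] N\(S\NP)  <  k=6
[1,7] N  <  k=2
[7,8] (S\(S/NP))\N  lex  "saw"
[1,8] S\(S/NP)  <  k=7
[0,8] S  <  k=1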